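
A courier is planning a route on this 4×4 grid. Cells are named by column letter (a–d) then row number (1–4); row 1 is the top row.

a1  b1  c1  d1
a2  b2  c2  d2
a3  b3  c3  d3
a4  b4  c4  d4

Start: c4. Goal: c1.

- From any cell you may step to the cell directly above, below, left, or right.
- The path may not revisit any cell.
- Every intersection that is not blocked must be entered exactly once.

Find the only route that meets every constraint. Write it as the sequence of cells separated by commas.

Need to visit all 16 open cells exactly once, starting at c4 and ending at c1.
Route from c4: right to d4, up to d3, 2× left (reaching b3), down to b4, left to a4, 3× up (reaching a1), right to b1, down to b2, 2× right (reaching d2), up to d1, left to c1 — 15 moves in all.
Check: all 16 open cells covered.

c4, d4, d3, c3, b3, b4, a4, a3, a2, a1, b1, b2, c2, d2, d1, c1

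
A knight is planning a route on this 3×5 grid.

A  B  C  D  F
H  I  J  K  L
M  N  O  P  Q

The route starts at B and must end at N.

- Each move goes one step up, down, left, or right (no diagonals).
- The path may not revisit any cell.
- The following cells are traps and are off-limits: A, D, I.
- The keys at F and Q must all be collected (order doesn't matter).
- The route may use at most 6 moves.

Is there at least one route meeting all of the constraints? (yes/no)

no

F must be visited but has only one open neighbour (L), and it is neither the start nor the goal — the route would have to enter and leave through L, re-entering it.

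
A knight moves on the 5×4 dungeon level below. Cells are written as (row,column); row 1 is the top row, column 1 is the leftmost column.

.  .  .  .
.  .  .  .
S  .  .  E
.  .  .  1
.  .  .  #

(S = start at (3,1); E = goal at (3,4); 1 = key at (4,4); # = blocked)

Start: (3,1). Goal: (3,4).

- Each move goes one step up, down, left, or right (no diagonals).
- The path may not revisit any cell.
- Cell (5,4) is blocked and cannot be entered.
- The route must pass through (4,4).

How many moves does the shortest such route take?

5

Any route passes through (4,4) somewhere between (3,1) and (3,4). Summing Manhattan distances along the two legs ((3,1) → (4,4) → (3,4)) gives a lower bound of 4 + 1 = 5 moves.
A route of 5 moves achieves this: (3,1) → (4,1) → (4,2) → (4,3) → (4,4) → (3,4).
Since 5 matches the lower bound, it is optimal.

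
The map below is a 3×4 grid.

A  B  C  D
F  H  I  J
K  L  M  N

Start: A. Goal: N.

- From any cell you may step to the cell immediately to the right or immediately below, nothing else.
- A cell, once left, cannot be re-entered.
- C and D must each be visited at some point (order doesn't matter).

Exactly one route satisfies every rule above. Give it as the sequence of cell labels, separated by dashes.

A - B - C - D - J - N

Moves only go right or down, so the column and row indices never decrease.
Route from A: right 3 to D, down 2 to N — 5 moves in all.
Check: all required cells visited.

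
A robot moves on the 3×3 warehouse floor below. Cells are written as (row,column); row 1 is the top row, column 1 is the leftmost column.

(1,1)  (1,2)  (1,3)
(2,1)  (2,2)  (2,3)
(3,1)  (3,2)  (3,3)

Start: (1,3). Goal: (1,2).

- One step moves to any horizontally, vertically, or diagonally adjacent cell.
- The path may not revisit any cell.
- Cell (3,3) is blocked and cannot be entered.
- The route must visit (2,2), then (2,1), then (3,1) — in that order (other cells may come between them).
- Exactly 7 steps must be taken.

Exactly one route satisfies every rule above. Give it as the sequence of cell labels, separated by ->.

The waypoints must appear in the order (2,2), (2,1), (3,1), with no cell reused.
Route from (1,3): down-left to (2,2), up-left to (1,1), 2× down (reaching (3,1)), right to (3,2), up-right to (2,3), up-left to (1,2) — 7 moves in all.
Check: order respected ((2,2) at step 1, (2,1) at step 3, (3,1) at step 4); 7 moves as required.

(1,3) -> (2,2) -> (1,1) -> (2,1) -> (3,1) -> (3,2) -> (2,3) -> (1,2)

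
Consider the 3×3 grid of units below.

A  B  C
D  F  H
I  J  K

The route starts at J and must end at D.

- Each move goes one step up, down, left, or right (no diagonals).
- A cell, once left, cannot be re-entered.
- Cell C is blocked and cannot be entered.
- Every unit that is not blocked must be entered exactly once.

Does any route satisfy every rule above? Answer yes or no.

Colour the cells like a checkerboard: each orthogonal step flips colour, so a Hamiltonian route alternates colours. Here there are 4 cells of one colour and 4 of the other, with start on the same colour as the goal — the counts and endpoints can't be arranged into an alternating sequence of length 8, so no Hamiltonian route exists.

no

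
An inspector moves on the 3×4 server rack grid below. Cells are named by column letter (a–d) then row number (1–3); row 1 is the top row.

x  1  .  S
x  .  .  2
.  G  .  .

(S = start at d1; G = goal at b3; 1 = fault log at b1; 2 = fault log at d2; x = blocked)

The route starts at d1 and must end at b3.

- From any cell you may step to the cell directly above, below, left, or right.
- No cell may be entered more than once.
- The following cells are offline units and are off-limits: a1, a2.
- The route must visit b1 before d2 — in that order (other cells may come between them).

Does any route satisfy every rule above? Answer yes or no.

yes

One route that works: d1 → c1 → b1 → b2 → c2 → d2 → d3 → c3 → b3.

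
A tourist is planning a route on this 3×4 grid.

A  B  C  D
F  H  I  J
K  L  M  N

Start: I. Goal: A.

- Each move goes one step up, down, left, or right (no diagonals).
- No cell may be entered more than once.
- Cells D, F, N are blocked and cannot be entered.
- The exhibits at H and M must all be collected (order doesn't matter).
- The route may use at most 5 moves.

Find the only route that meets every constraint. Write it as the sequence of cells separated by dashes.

I - M - L - H - B - A

The 5-move cap with required stops at H, M leaves no slack for detours.
Route from I: down 1 to M, left 1 to L, up 2 to B, left 1 to A — 5 moves in all.
Check: all required cells visited; 5 ≤ 5 moves.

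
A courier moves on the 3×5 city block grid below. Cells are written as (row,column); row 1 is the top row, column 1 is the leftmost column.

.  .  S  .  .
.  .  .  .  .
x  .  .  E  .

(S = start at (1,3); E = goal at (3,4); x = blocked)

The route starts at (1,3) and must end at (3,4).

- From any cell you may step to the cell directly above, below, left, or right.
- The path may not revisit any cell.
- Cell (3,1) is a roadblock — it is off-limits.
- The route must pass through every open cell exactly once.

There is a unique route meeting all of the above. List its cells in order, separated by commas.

(1,3), (1,2), (1,1), (2,1), (2,2), (3,2), (3,3), (2,3), (2,4), (1,4), (1,5), (2,5), (3,5), (3,4)

Need to visit all 14 open cells exactly once, starting at (1,3) and ending at (3,4).
Cell (3,2) has only two open neighbours ((2,2) and (3,3)), so the path must pass straight through it: one of those is the cell it's entered from and the other is where it exits.
Route from (1,3): left 2 to (1,1), down 1 to (2,1), right 1 to (2,2), down 1 to (3,2), right 1 to (3,3), up 1 to (2,3), right 1 to (2,4), up 1 to (1,4), right 1 to (1,5), down 2 to (3,5), left 1 to (3,4) — 13 moves in all.
Check: all 14 open cells covered.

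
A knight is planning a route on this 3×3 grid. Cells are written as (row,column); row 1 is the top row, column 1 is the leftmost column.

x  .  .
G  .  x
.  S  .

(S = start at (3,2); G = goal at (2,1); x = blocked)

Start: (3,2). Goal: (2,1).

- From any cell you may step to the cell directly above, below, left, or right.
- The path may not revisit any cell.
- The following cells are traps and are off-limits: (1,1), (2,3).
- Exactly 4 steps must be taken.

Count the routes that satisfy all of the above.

Need simple routes of exactly 4 moves from (3,2) to (2,1) (Manhattan distance 2, so 1 moves are spent on a detour and 1 undoing it).
No route satisfies every constraint, so the count is 0.

0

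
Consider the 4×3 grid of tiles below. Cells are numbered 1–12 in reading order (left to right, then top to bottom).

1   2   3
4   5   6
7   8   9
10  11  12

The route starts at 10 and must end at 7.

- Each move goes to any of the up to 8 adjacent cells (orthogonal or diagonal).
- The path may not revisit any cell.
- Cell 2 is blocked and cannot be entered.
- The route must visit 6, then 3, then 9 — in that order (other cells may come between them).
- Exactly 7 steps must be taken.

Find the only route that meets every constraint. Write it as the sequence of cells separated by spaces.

The waypoints must appear in the order 6, 3, 9, with no cell reused.
Route from 10: 2× up-right (reaching 6), up to 3, down-left to 5, down-right to 9, down-left to 11, up-left to 7 — 7 moves in all.
Check: order respected (6 at step 2, 3 at step 3, 9 at step 5); 7 moves as required.

10 8 6 3 5 9 11 7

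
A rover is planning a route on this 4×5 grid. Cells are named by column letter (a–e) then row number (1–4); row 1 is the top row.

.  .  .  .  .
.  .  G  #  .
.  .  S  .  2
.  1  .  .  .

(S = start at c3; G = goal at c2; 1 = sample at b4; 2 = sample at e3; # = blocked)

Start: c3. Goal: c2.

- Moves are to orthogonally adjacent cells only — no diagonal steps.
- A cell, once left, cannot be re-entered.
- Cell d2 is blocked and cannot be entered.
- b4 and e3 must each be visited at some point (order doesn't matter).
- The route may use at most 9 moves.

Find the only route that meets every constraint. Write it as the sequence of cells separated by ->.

c3 -> d3 -> e3 -> e4 -> d4 -> c4 -> b4 -> b3 -> b2 -> c2

The budget equals the shortest possible length, so every move has to be on a shortest route through the required cells.
Route from c3: 2× right (reaching e3), down to e4, 3× left (reaching b4), 2× up (reaching b2), right to c2 — 9 moves in all.
Check: all required cells visited; 9 ≤ 9 moves.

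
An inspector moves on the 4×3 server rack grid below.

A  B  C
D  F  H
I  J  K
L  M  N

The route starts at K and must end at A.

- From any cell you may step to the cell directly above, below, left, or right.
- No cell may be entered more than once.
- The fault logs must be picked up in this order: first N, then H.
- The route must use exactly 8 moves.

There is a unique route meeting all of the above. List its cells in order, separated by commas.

K, N, M, J, F, H, C, B, A

The waypoints must appear in the order N, H, with no cell reused.
Route from K: down to N, left to M, 2× up (reaching F), right to H, up to C, 2× left (reaching A) — 8 moves in all.
Check: order respected (N at step 1, H at step 5); 8 moves as required.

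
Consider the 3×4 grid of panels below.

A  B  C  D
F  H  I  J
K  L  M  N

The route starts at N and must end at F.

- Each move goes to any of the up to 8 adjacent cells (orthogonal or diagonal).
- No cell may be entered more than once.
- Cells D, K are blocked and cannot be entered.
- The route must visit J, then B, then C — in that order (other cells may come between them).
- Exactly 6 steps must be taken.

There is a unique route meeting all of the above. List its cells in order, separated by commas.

N, J, I, B, C, H, F

The waypoints must appear in the order J, B, C, with no cell reused.
Route from N: up 1 to J, left 1 to I, up-left 1 to B, right 1 to C, down-left 1 to H, left 1 to F — 6 moves in all.
Check: order respected (J at step 1, B at step 3, C at step 4); 6 moves as required.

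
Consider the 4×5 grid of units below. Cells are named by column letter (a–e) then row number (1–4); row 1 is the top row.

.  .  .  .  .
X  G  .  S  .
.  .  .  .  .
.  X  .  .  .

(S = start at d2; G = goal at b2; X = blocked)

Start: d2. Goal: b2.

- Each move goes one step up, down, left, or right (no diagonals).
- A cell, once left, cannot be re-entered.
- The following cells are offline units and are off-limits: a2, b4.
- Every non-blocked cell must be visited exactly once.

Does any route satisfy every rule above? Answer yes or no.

Cell a1 has only one open neighbour but is neither the start nor the goal, so a Hamiltonian route would have to both enter and leave it through the same neighbour — impossible without revisiting.

no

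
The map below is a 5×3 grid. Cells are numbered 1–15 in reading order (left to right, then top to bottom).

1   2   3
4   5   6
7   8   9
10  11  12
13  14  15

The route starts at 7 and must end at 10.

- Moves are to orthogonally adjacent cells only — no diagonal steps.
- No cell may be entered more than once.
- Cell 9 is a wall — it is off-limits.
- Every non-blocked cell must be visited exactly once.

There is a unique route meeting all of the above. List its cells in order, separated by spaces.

7 4 1 2 3 6 5 8 11 12 15 14 13 10

Need to visit all 14 open cells exactly once, starting at 7 and ending at 10.
Cell 6 has only two open neighbours (3 and 5), so the path must pass straight through it: one of those is the cell it's entered from and the other is where it exits.
Route from 7: up 2 to 1, right 2 to 3, down 1 to 6, left 1 to 5, down 2 to 11, right 1 to 12, down 1 to 15, left 2 to 13, up 1 to 10 — 13 moves in all.
Check: all 14 open cells covered.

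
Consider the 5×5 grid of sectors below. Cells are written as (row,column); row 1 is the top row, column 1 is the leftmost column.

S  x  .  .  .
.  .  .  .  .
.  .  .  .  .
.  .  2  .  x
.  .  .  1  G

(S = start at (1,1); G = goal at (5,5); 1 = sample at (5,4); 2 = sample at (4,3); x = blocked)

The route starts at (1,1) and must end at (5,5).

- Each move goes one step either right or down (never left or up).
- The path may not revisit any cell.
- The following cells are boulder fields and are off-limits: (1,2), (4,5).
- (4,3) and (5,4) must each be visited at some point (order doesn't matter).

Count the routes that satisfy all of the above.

12

A right/down-only route from (1,1) to (5,5) makes exactly 4 down-moves and 4 right-moves in some order.
With no other constraints that would be C(8,4) = 70 routes.
A monotone route can only reach the required cells in the order (4,3), (5,4), so split there and multiply the segment counts (each segment already excludes blocked cells): (1,1)→(4,3): 6; (4,3)→(5,4): 2; (5,4)→(5,5): 1; product = 12.
That gives 12 routes.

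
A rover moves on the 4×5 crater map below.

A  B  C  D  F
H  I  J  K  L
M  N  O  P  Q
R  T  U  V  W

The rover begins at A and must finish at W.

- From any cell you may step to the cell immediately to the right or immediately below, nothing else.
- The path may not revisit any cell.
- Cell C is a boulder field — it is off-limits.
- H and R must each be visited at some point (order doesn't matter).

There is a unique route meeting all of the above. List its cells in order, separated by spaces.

A H M R T U V W

Moves only go right or down, so the column and row indices never decrease.
Route from A: 3× down (reaching R), 4× right (reaching W) — 7 moves in all.
Check: all required cells visited.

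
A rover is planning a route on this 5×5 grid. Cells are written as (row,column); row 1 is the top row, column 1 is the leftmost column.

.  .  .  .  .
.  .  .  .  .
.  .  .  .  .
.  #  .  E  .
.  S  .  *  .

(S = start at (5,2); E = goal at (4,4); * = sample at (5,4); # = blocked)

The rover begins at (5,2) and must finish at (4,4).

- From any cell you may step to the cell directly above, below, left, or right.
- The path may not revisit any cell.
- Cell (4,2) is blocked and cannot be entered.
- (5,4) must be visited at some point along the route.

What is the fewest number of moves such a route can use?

Any route passes through (5,4) somewhere between (5,2) and (4,4). Summing Manhattan distances along the two legs ((5,2) → (5,4) → (4,4)) gives a lower bound of 2 + 1 = 3 moves.
A route of 3 moves achieves this: (5,2) → (5,3) → (5,4) → (4,4).
Since 3 matches the lower bound, it is optimal.

3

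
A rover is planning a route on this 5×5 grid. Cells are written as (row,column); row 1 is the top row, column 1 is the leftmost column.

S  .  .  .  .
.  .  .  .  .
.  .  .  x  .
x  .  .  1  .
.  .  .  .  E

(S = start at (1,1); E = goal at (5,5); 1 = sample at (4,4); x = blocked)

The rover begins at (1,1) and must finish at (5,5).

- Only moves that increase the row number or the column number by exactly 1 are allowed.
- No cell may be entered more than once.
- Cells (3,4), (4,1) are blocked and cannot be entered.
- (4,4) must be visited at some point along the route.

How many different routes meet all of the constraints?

A right/down-only route from (1,1) to (5,5) makes exactly 4 down-moves and 4 right-moves in some order.
With no other constraints that would be C(8,4) = 70 routes.
Split at (4,4) and multiply the segment counts (each segment already excludes blocked cells): (1,1)→(4,4): 9; (4,4)→(5,5): 2; product = 18.
That gives 18 routes.

18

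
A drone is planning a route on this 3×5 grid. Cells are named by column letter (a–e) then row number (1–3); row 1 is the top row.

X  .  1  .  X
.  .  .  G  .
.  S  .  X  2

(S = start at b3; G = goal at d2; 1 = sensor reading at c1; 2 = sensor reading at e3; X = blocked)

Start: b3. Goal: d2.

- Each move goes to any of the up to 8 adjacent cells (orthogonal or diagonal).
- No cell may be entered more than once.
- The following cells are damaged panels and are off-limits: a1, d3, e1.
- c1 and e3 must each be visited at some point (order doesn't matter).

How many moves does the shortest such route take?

Any route passes through c1 and e3 in some order between b3 and d2. Summing Chebyshev distances along each leg and taking the cheapest ordering (b3 → c1 → e3 → d2) gives a lower bound of 2 + 2 + 1 = 5 moves.
The shortest route satisfying every rule uses 6 moves: b3 → b2 → c1 → d1 → e2 → e3 → d2.
The no-revisit rule (legs can't share cells) pushes the minimum above the 5-move bound; an exhaustive check rules out every length from 5 to 5, leaving 6 as the minimum.

6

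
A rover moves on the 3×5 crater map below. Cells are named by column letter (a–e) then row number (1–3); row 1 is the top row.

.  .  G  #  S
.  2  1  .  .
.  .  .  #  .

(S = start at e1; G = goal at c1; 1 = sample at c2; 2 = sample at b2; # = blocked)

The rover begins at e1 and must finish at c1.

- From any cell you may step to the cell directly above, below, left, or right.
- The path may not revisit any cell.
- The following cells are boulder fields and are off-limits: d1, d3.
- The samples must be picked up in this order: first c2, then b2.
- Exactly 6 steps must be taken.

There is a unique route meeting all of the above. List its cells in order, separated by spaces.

The waypoints must appear in the order c2, b2, with no cell reused.
Route from e1: down 1 to e2, left 3 to b2, up 1 to b1, right 1 to c1 — 6 moves in all.
Check: order respected (1 at step 3, 2 at step 4); 6 moves as required.

e1 e2 d2 c2 b2 b1 c1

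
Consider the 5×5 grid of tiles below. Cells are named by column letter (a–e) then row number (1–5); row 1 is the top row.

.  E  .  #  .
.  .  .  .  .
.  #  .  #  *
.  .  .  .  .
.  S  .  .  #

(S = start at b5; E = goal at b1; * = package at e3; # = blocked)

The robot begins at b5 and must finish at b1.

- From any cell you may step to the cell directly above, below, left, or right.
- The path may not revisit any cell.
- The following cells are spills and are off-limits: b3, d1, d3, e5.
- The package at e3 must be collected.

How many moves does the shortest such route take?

10

Any route passes through e3 somewhere between b5 and b1. Summing Manhattan distances along the two legs (b5 → e3 → b1) gives a lower bound of 5 + 5 = 10 moves.
A route of 10 moves achieves this: b5 → b4 → c4 → d4 → e4 → e3 → e2 → d2 → c2 → c1 → b1.
Since 10 matches the lower bound, it is optimal.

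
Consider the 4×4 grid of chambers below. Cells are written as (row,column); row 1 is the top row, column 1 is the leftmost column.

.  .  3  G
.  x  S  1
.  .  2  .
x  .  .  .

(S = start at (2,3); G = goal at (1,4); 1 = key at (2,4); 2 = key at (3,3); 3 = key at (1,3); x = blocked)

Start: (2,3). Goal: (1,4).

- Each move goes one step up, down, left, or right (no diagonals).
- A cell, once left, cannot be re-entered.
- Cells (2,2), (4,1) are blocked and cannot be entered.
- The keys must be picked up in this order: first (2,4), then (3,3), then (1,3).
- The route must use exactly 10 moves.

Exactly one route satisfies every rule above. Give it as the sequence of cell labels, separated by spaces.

The waypoints must appear in the order (2,4), (3,3), (1,3), with no cell reused.
Route from (2,3): right to (2,4), down to (3,4), 3× left (reaching (3,1)), 2× up (reaching (1,1)), 3× right (reaching (1,4)) — 10 moves in all.
Check: order respected (1 at step 1, 2 at step 3, 3 at step 9); 10 moves as required.

(2,3) (2,4) (3,4) (3,3) (3,2) (3,1) (2,1) (1,1) (1,2) (1,3) (1,4)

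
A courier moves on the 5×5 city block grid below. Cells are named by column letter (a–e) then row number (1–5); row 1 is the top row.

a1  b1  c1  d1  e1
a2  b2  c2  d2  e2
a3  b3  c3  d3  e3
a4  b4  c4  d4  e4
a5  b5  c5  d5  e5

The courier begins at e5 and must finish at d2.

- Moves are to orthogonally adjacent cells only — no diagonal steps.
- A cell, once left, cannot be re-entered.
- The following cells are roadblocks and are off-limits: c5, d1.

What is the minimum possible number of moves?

4

The Manhattan distance from e5 to d2 is |5−2| + |5−4| = 4, so at least 4 moves are needed.
A route of 4 moves achieves this: e5 → e4 → e3 → e2 → d2.
Since 4 matches the lower bound, it is optimal.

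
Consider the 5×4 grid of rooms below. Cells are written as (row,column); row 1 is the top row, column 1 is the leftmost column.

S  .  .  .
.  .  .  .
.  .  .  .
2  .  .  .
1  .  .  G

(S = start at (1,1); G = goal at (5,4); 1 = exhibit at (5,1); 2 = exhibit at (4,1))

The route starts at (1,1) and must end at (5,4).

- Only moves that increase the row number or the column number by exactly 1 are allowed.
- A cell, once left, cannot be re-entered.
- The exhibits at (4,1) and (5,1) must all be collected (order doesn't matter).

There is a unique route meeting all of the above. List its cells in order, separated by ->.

Moves only go right or down, so the column and row indices never decrease.
Route from (1,1): down 4 to (5,1), right 3 to (5,4) — 7 moves in all.
Check: all required cells visited.

(1,1) -> (2,1) -> (3,1) -> (4,1) -> (5,1) -> (5,2) -> (5,3) -> (5,4)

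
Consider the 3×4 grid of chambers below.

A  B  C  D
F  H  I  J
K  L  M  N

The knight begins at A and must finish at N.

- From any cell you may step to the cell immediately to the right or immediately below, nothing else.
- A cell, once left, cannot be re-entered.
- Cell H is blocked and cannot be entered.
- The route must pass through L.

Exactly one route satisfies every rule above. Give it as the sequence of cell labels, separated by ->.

Moves only go right or down, so the column and row indices never decrease.
Route from A: 2× down (reaching K), 3× right (reaching N) — 5 moves in all.
Check: all required cells visited.

A -> F -> K -> L -> M -> N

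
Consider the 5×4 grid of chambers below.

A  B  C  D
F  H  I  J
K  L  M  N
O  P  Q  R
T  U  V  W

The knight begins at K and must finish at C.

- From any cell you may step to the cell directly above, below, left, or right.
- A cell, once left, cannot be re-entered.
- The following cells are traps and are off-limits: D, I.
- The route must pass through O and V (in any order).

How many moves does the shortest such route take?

Any route passes through O and V in some order between K and C. Summing Manhattan distances along each leg and taking the cheapest ordering (K → O → V → C) gives a lower bound of 1 + 3 + 4 = 8 moves.
That bound ignores the blocked cells. Measuring each leg by the fewest moves that actually steer around them (K→O: 1; O→V: 3; V→C: 6) raises the lower bound to 10.
A route of 10 moves exists: K → O → T → U → V → Q → M → L → H → B → C.
Since 10 matches that lower bound, it is optimal.

10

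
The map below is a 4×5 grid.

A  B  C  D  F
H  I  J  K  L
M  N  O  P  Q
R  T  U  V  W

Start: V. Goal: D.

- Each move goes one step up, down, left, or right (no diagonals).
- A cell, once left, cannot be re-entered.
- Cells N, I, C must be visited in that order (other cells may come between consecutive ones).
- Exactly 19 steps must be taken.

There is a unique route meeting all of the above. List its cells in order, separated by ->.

V -> W -> Q -> P -> O -> U -> T -> R -> M -> N -> I -> H -> A -> B -> C -> J -> K -> L -> F -> D

The waypoints must appear in the order N, I, C, with no cell reused.
Route from V: right to W, up to Q, 2× left (reaching O), down to U, 2× left (reaching R), up to M, right to N, up to I, left to H, up to A, 2× right (reaching C), down to J, 2× right (reaching L), up to F, left to D — 19 moves in all.
Check: order respected (N at step 9, I at step 10, C at step 14); 19 moves as required.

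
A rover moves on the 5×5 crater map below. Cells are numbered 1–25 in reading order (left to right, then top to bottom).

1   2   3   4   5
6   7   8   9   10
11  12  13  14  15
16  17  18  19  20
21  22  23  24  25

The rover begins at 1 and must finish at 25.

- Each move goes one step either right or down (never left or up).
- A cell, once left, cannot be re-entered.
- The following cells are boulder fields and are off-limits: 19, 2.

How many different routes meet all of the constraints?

A right/down-only route from 1 to 25 makes exactly 4 down-moves and 4 right-moves in some order.
With no other constraints that would be C(8,4) = 70 routes.
Subtract routes through each blocked cell (inclusion–exclusion for overlaps): − through 2: 35 − through 19: 40 + through 2&19: 20 → 15.
That gives 15 routes.

15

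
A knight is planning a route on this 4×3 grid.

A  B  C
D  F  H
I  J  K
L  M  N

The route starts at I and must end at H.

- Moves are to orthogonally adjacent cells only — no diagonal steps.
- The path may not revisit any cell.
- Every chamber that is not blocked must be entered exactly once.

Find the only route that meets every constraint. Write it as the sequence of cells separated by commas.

Need to visit all 12 open cells exactly once, starting at I and ending at H.
Cell A has only two open neighbours (D and B), so the path must pass straight through it: one of those is the cell it's entered from and the other is where it exits.
Route from I: down to L, 2× right (reaching N), up to K, left to J, up to F, left to D, up to A, 2× right (reaching C), down to H — 11 moves in all.
Check: all 12 open cells covered.

I, L, M, N, K, J, F, D, A, B, C, H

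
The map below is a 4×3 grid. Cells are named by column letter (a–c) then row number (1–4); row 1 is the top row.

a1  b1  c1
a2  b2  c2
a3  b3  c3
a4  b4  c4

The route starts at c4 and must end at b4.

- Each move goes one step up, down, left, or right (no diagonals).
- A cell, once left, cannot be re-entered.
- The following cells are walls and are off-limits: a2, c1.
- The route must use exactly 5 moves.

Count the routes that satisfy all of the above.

2

Need simple routes of exactly 5 moves from c4 to b4 (Manhattan distance 1, so 2 moves are spent on a detour and 2 undoing it).
Enumerating: c4 c3 c2 b2 b3 b4 | c4 c3 b3 a3 a4 b4.
That gives 2 routes.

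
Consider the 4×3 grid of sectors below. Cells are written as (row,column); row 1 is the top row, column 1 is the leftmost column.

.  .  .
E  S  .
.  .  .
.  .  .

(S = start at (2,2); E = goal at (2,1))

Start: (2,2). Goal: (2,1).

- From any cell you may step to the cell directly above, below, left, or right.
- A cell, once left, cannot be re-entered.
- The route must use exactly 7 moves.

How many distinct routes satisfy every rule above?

Need simple routes of exactly 7 moves from (2,2) to (2,1) (Manhattan distance 1, so 3 moves are spent on a detour and 3 undoing it).
Enumerating: (2,2) (1,2) (1,3) (2,3) (3,3) (3,2) (3,1) (2,1) | (2,2) (3,2) (3,3) (2,3) (1,3) (1,2) (1,1) (2,1) | (2,2) (3,2) (3,3) (4,3) (4,2) (4,1) (3,1) (2,1) | (2,2) (2,3) (3,3) (4,3) (4,2) (3,2) (3,1) (2,1) | (2,2) (2,3) (3,3) (4,3) (4,2) (4,1) (3,1) (2,1) | (2,2) (2,3) (3,3) (3,2) (4,2) (4,1) (3,1) (2,1).
That gives 6 routes.

6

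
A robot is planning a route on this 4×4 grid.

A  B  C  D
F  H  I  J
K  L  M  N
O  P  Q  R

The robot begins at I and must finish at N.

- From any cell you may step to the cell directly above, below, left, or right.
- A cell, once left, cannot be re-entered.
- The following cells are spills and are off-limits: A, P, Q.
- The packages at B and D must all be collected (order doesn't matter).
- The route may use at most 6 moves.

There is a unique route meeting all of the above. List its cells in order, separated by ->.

I -> H -> B -> C -> D -> J -> N

The budget equals the shortest possible length, so every move has to be on a shortest route through the required cells.
Route from I: left 1 to H, up 1 to B, right 2 to D, down 2 to N — 6 moves in all.
Check: all required cells visited; 6 ≤ 6 moves.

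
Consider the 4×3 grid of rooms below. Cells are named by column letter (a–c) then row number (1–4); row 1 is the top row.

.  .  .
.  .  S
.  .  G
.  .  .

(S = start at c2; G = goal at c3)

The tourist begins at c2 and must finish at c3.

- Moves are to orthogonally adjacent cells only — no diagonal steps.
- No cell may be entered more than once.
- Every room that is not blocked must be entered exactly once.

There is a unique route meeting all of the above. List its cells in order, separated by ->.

c2 -> c1 -> b1 -> a1 -> a2 -> b2 -> b3 -> a3 -> a4 -> b4 -> c4 -> c3

Need to visit all 12 open cells exactly once, starting at c2 and ending at c3.
Cell a1 has only two open neighbours (a2 and b1), so the path must pass straight through it: one of those is the cell it's entered from and the other is where it exits.
Route from c2: up 1 to c1, left 2 to a1, down 1 to a2, right 1 to b2, down 1 to b3, left 1 to a3, down 1 to a4, right 2 to c4, up 1 to c3 — 11 moves in all.
Check: all 12 open cells covered.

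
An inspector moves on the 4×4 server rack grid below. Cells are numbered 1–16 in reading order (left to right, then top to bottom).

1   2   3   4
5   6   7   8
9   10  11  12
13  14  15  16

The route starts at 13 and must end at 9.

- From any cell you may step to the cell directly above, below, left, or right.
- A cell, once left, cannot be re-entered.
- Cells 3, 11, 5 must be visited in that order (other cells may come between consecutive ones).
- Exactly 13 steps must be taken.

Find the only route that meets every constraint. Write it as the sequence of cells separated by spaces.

13 14 15 16 12 8 4 3 7 11 10 6 5 9

The waypoints must appear in the order 3, 11, 5, with no cell reused.
Route from 13: 3× right (reaching 16), 3× up (reaching 4), left to 3, 2× down (reaching 11), left to 10, up to 6, left to 5, down to 9 — 13 moves in all.
Check: order respected (3 at step 7, 11 at step 9, 5 at step 12); 13 moves as required.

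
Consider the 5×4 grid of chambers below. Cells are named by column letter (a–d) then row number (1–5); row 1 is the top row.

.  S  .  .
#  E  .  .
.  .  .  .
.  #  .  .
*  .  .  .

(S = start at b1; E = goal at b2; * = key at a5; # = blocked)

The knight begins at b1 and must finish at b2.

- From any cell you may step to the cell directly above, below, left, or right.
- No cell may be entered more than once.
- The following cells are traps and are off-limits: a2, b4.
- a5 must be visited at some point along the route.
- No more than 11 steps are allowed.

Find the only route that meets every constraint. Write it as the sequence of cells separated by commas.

b1, c1, c2, c3, c4, c5, b5, a5, a4, a3, b3, b2

Any route must reach a5 and still end at b2 within 11 moves, so the order of the required stops is forced.
Route from b1: right 1 to c1, down 4 to c5, left 2 to a5, up 2 to a3, right 1 to b3, up 1 to b2 — 11 moves in all.
Check: all required cells visited; 11 ≤ 11 moves.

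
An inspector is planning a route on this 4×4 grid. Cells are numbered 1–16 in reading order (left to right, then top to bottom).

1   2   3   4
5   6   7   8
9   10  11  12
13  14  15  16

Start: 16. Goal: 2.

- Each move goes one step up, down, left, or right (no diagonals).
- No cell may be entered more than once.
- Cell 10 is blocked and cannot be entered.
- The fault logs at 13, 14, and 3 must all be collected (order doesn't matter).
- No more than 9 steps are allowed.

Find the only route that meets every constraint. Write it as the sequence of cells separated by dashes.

16 - 15 - 14 - 13 - 9 - 5 - 6 - 7 - 3 - 2

Any route must reach 13, 14, and 3 and still end at 2 within 9 moves, so the order of the required stops is forced.
Route from 16: 3× left (reaching 13), 2× up (reaching 5), 2× right (reaching 7), up to 3, left to 2 — 9 moves in all.
Check: all required cells visited; 9 ≤ 9 moves.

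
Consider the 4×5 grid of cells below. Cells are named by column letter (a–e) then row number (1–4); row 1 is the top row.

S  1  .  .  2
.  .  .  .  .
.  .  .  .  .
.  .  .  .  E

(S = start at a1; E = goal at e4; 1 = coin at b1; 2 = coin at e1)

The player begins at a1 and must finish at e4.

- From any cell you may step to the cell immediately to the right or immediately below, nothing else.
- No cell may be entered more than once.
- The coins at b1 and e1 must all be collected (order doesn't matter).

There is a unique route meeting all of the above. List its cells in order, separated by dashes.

Moves only go right or down, so the column and row indices never decrease.
Route from a1: 4× right (reaching e1), 3× down (reaching e4) — 7 moves in all.
Check: all required cells visited.

a1 - b1 - c1 - d1 - e1 - e2 - e3 - e4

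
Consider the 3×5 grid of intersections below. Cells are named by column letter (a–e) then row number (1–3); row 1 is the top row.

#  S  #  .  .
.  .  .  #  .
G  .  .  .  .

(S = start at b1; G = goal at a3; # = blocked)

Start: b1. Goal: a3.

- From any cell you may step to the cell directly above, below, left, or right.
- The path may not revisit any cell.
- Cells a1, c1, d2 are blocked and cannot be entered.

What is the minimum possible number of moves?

3

The Manhattan distance from b1 to a3 is |1−3| + |2−1| = 3, so at least 3 moves are needed.
A route of 3 moves achieves this: b1 → b2 → b3 → a3.
Since 3 matches the lower bound, it is optimal.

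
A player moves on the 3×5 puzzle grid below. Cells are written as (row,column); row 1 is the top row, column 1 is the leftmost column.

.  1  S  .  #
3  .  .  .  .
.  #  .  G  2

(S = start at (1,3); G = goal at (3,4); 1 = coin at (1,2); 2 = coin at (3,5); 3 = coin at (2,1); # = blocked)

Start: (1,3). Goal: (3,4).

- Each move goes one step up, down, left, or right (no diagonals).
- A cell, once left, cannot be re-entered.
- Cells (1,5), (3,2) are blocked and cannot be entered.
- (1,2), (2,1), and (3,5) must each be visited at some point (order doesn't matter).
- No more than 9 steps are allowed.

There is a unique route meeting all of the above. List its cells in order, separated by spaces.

Any route must reach (1,2), (2,1), and (3,5) and still end at (3,4) within 9 moves, so the order of the required stops is forced.
Route from (1,3): 2× left (reaching (1,1)), down to (2,1), 4× right (reaching (2,5)), down to (3,5), left to (3,4) — 9 moves in all.
Check: all required cells visited; 9 ≤ 9 moves.

(1,3) (1,2) (1,1) (2,1) (2,2) (2,3) (2,4) (2,5) (3,5) (3,4)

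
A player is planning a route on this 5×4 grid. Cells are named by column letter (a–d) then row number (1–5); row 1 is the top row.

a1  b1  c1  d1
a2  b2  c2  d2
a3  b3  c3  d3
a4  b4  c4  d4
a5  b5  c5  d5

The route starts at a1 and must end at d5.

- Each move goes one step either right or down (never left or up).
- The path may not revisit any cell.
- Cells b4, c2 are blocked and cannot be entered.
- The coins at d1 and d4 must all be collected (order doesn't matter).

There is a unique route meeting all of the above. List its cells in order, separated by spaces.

a1 b1 c1 d1 d2 d3 d4 d5

Moves only go right or down, so the column and row indices never decrease.
Route from a1: right 3 to d1, down 4 to d5 — 7 moves in all.
Check: all required cells visited.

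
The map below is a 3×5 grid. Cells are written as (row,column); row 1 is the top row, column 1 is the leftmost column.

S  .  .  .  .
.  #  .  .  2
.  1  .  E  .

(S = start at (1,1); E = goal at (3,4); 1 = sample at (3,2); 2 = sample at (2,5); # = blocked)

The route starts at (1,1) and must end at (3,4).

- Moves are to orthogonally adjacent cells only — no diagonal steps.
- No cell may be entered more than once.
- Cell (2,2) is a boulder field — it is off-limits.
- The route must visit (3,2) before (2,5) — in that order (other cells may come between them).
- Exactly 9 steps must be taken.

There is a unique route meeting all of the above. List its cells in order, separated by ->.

(1,1) -> (2,1) -> (3,1) -> (3,2) -> (3,3) -> (2,3) -> (2,4) -> (2,5) -> (3,5) -> (3,4)

The waypoints must appear in the order (3,2), (2,5), with no cell reused.
Route from (1,1): 2× down (reaching (3,1)), 2× right (reaching (3,3)), up to (2,3), 2× right (reaching (2,5)), down to (3,5), left to (3,4) — 9 moves in all.
Check: order respected (1 at step 3, 2 at step 7); 9 moves as required.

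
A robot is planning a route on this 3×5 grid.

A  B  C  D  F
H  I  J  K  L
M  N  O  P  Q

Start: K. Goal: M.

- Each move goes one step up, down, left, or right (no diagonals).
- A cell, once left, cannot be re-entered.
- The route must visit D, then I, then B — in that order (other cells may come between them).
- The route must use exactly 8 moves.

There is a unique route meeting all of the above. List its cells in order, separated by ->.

The waypoints must appear in the order D, I, B, with no cell reused.
Route from K: up 1 to D, left 1 to C, down 1 to J, left 1 to I, up 1 to B, left 1 to A, down 2 to M — 8 moves in all.
Check: order respected (D at step 1, I at step 4, B at step 5); 8 moves as required.

K -> D -> C -> J -> I -> B -> A -> H -> M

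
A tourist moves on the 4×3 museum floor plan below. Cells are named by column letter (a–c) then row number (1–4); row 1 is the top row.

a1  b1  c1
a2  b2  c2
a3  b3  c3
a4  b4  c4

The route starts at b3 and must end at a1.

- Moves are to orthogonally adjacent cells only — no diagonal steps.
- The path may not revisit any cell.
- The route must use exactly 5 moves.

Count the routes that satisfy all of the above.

Need simple routes of exactly 5 moves from b3 to a1 (Manhattan distance 3, so 1 moves are spent on a detour and 1 undoing it).
Enumerating: b3 b2 c2 c1 b1 a1 | b3 b4 a4 a3 a2 a1 | b3 a3 a2 b2 b1 a1 | b3 c3 c2 c1 b1 a1 | b3 c3 c2 b2 b1 a1 | b3 c3 c2 b2 a2 a1.
That gives 6 routes.

6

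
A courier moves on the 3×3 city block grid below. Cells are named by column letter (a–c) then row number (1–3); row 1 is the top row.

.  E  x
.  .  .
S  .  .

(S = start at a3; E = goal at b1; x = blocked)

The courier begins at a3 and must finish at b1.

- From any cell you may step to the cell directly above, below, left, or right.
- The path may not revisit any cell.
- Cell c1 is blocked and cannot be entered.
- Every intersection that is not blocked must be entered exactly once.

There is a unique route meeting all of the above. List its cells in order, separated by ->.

Need to visit all 8 open cells exactly once, starting at a3 and ending at b1.
Cell c3 has only two open neighbours (c2 and b3), so the path must pass straight through it: one of those is the cell it's entered from and the other is where it exits.
Route from a3: 2× right (reaching c3), up to c2, 2× left (reaching a2), up to a1, right to b1 — 7 moves in all.
Check: all 8 open cells covered.

a3 -> b3 -> c3 -> c2 -> b2 -> a2 -> a1 -> b1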